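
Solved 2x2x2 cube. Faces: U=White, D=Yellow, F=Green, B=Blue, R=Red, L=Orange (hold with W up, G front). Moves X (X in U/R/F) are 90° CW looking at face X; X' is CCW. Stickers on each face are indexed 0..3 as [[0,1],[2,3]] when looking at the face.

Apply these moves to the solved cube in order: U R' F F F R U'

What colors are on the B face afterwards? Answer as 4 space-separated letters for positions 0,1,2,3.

Answer: Y R B B

Derivation:
After move 1 (U): U=WWWW F=RRGG R=BBRR B=OOBB L=GGOO
After move 2 (R'): R=BRBR U=WBWO F=RWGW D=YRYG B=YOYB
After move 3 (F): F=GRWW U=WBOG R=WROR D=BBYG L=GYOR
After move 4 (F): F=WGWR U=WBRY R=ORGR D=OWYG L=GBOB
After move 5 (F): F=WWRG U=WBBB R=RRYR D=GOYG L=GOOW
After move 6 (R): R=YRRR U=WWBG F=WORG D=GYYY B=BOBB
After move 7 (U'): U=WGWB F=GORG R=WORR B=YRBB L=BOOW
Query: B face = YRBB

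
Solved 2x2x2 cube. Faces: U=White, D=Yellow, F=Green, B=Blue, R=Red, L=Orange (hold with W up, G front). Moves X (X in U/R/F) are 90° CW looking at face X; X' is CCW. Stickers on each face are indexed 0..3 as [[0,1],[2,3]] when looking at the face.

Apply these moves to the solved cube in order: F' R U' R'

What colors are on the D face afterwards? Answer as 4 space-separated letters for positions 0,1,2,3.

Answer: O W Y Y

Derivation:
After move 1 (F'): F=GGGG U=WWRR R=YRYR D=OOYY L=OWOW
After move 2 (R): R=YYRR U=WGRG F=GOGY D=OBYB B=RBWB
After move 3 (U'): U=GGWR F=OWGY R=GORR B=YYWB L=RBOW
After move 4 (R'): R=ORGR U=GWWY F=OGGR D=OWYY B=BYBB
Query: D face = OWYY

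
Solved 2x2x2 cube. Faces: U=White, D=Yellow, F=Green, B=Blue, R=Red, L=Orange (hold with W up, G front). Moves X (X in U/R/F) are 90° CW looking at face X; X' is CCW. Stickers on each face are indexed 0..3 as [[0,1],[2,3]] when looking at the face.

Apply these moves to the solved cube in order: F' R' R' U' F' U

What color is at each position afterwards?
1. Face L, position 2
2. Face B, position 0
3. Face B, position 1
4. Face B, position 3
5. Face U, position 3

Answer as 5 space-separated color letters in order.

After move 1 (F'): F=GGGG U=WWRR R=YRYR D=OOYY L=OWOW
After move 2 (R'): R=RRYY U=WBRB F=GWGR D=OGYG B=YBOB
After move 3 (R'): R=RYRY U=WORY F=GBGB D=OWYR B=GBGB
After move 4 (U'): U=OYWR F=OWGB R=GBRY B=RYGB L=GBOW
After move 5 (F'): F=WBOG U=OYGR R=WBOY D=BWYR L=GROW
After move 6 (U): U=GORY F=WBOG R=RYOY B=GRGB L=WBOW
Query 1: L[2] = O
Query 2: B[0] = G
Query 3: B[1] = R
Query 4: B[3] = B
Query 5: U[3] = Y

Answer: O G R B Y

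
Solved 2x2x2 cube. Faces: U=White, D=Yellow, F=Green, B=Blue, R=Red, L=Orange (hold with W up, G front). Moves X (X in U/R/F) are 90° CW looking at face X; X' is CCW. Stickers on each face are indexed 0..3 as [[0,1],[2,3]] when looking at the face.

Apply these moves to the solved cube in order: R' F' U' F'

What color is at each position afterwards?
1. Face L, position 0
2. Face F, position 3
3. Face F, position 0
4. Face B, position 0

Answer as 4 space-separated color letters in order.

Answer: Y G B G

Derivation:
After move 1 (R'): R=RRRR U=WBWB F=GWGW D=YGYG B=YBYB
After move 2 (F'): F=WWGG U=WBRR R=GRYR D=OOYG L=OBOW
After move 3 (U'): U=BRWR F=OBGG R=WWYR B=GRYB L=YBOW
After move 4 (F'): F=BGOG U=BRWY R=OWOR D=BWYG L=YROW
Query 1: L[0] = Y
Query 2: F[3] = G
Query 3: F[0] = B
Query 4: B[0] = G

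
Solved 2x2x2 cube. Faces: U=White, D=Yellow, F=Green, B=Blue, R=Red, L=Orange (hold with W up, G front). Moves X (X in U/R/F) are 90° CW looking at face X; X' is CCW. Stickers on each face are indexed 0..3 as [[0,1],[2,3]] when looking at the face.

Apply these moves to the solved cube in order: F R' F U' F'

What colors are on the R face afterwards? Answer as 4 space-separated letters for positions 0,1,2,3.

After move 1 (F): F=GGGG U=WWOO R=WRWR D=RRYY L=OYOY
After move 2 (R'): R=RRWW U=WBOB F=GWGO D=RGYG B=YBRB
After move 3 (F): F=GGOW U=WBYY R=ORBW D=WRYG L=OROG
After move 4 (U'): U=BYWY F=OROW R=GGBW B=ORRB L=YBOG
After move 5 (F'): F=RWOO U=BYGB R=RGWW D=BGYG L=YYOW
Query: R face = RGWW

Answer: R G W W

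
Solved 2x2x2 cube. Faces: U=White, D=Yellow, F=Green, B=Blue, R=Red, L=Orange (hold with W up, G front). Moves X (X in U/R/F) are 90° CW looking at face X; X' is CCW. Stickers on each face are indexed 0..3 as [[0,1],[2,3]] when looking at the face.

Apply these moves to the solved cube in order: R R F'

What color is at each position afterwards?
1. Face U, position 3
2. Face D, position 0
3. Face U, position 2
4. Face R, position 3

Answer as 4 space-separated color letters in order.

Answer: R O R R

Derivation:
After move 1 (R): R=RRRR U=WGWG F=GYGY D=YBYB B=WBWB
After move 2 (R): R=RRRR U=WYWY F=GBGB D=YWYW B=GBGB
After move 3 (F'): F=BBGG U=WYRR R=WRYR D=OOYW L=OYOW
Query 1: U[3] = R
Query 2: D[0] = O
Query 3: U[2] = R
Query 4: R[3] = R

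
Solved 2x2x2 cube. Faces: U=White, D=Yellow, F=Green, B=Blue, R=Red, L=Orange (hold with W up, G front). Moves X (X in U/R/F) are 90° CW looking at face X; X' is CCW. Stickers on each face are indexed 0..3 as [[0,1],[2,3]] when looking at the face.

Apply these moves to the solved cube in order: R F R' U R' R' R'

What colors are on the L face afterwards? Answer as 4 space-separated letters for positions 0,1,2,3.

After move 1 (R): R=RRRR U=WGWG F=GYGY D=YBYB B=WBWB
After move 2 (F): F=GGYY U=WGOO R=WRGR D=RRYB L=OYOB
After move 3 (R'): R=RRWG U=WWOW F=GGYO D=RGYY B=BBRB
After move 4 (U): U=OWWW F=RRYO R=BBWG B=OYRB L=GGOB
After move 5 (R'): R=BGBW U=ORWO F=RWYW D=RRYO B=YYGB
After move 6 (R'): R=GWBB U=OGWY F=RRYO D=RWYW B=OYRB
After move 7 (R'): R=WBGB U=ORWO F=RGYY D=RRYO B=WYWB
Query: L face = GGOB

Answer: G G O B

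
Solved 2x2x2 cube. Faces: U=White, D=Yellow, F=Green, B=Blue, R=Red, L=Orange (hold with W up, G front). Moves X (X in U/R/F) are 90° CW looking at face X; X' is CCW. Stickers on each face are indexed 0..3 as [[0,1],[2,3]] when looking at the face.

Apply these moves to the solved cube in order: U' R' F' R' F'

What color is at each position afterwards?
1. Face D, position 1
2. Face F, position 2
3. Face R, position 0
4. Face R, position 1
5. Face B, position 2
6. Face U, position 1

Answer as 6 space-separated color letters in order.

After move 1 (U'): U=WWWW F=OOGG R=GGRR B=RRBB L=BBOO
After move 2 (R'): R=GRGR U=WBWR F=OWGW D=YOYG B=YRYB
After move 3 (F'): F=WWOG U=WBGG R=ORYR D=BOYG L=BROW
After move 4 (R'): R=RROY U=WYGY F=WBOG D=BWYG B=GROB
After move 5 (F'): F=BGWO U=WYRO R=WRBY D=RWYG L=BYOG
Query 1: D[1] = W
Query 2: F[2] = W
Query 3: R[0] = W
Query 4: R[1] = R
Query 5: B[2] = O
Query 6: U[1] = Y

Answer: W W W R O Y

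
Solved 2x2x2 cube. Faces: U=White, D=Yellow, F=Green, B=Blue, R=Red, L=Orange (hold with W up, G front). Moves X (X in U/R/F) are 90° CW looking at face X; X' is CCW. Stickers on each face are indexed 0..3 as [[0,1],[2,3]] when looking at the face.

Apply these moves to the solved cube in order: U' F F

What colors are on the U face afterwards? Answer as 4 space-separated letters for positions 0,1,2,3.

Answer: W W Y Y

Derivation:
After move 1 (U'): U=WWWW F=OOGG R=GGRR B=RRBB L=BBOO
After move 2 (F): F=GOGO U=WWOB R=WGWR D=RGYY L=BYOY
After move 3 (F): F=GGOO U=WWYY R=OGBR D=WWYY L=BROG
Query: U face = WWYY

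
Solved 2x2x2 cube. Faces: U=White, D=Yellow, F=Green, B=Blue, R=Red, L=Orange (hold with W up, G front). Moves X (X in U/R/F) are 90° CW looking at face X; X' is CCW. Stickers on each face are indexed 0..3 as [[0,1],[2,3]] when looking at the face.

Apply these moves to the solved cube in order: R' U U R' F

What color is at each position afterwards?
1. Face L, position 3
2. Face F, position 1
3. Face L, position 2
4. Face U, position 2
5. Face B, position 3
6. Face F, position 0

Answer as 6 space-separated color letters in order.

Answer: B Y O O B G

Derivation:
After move 1 (R'): R=RRRR U=WBWB F=GWGW D=YGYG B=YBYB
After move 2 (U): U=WWBB F=RRGW R=YBRR B=OOYB L=GWOO
After move 3 (U): U=BWBW F=YBGW R=OORR B=GWYB L=RROO
After move 4 (R'): R=OROR U=BYBG F=YWGW D=YBYW B=GWGB
After move 5 (F): F=GYWW U=BYOR R=BRGR D=OOYW L=RYOB
Query 1: L[3] = B
Query 2: F[1] = Y
Query 3: L[2] = O
Query 4: U[2] = O
Query 5: B[3] = B
Query 6: F[0] = G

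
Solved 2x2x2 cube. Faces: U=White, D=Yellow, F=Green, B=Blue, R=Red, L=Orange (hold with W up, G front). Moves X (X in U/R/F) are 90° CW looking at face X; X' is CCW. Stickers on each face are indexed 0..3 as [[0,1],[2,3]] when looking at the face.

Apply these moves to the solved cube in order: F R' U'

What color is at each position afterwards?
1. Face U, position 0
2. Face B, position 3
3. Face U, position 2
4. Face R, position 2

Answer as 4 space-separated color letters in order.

Answer: B B W W

Derivation:
After move 1 (F): F=GGGG U=WWOO R=WRWR D=RRYY L=OYOY
After move 2 (R'): R=RRWW U=WBOB F=GWGO D=RGYG B=YBRB
After move 3 (U'): U=BBWO F=OYGO R=GWWW B=RRRB L=YBOY
Query 1: U[0] = B
Query 2: B[3] = B
Query 3: U[2] = W
Query 4: R[2] = W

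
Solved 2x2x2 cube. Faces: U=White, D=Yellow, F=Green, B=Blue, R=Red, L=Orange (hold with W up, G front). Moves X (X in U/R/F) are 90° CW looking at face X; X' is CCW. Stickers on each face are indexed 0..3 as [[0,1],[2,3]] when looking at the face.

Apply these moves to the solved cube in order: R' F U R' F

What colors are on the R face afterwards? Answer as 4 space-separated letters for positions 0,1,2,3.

Answer: O R O B

Derivation:
After move 1 (R'): R=RRRR U=WBWB F=GWGW D=YGYG B=YBYB
After move 2 (F): F=GGWW U=WBOO R=WRBR D=RRYG L=OYOG
After move 3 (U): U=OWOB F=WRWW R=YBBR B=OYYB L=GGOG
After move 4 (R'): R=BRYB U=OYOO F=WWWB D=RRYW B=GYRB
After move 5 (F): F=WWBW U=OYGG R=OROB D=YBYW L=GROR
Query: R face = OROB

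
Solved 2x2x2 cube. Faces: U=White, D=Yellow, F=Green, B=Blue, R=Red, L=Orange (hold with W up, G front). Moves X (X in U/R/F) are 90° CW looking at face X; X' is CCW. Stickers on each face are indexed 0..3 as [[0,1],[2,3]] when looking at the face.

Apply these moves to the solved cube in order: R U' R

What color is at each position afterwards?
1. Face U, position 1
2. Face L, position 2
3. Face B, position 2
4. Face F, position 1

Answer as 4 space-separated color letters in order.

Answer: O O G B

Derivation:
After move 1 (R): R=RRRR U=WGWG F=GYGY D=YBYB B=WBWB
After move 2 (U'): U=GGWW F=OOGY R=GYRR B=RRWB L=WBOO
After move 3 (R): R=RGRY U=GOWY F=OBGB D=YWYR B=WRGB
Query 1: U[1] = O
Query 2: L[2] = O
Query 3: B[2] = G
Query 4: F[1] = B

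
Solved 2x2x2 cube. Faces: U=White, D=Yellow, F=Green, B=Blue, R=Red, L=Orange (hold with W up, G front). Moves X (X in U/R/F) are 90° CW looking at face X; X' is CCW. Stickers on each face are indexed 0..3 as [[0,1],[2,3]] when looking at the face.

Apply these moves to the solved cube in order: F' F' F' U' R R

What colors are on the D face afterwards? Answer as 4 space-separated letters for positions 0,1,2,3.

Answer: R O Y O

Derivation:
After move 1 (F'): F=GGGG U=WWRR R=YRYR D=OOYY L=OWOW
After move 2 (F'): F=GGGG U=WWYY R=OROR D=WWYY L=OROR
After move 3 (F'): F=GGGG U=WWOO R=WRWR D=RRYY L=OYOY
After move 4 (U'): U=WOWO F=OYGG R=GGWR B=WRBB L=BBOY
After move 5 (R): R=WGRG U=WYWG F=ORGY D=RBYW B=OROB
After move 6 (R): R=RWGG U=WRWY F=OBGW D=ROYO B=GRYB
Query: D face = ROYO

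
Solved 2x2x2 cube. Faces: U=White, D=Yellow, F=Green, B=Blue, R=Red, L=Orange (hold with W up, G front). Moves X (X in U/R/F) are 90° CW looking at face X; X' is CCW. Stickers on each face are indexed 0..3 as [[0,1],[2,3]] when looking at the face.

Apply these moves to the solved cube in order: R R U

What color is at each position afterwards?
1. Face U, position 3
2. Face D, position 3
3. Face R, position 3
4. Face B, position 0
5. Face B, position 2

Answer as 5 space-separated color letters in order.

Answer: Y W R O G

Derivation:
After move 1 (R): R=RRRR U=WGWG F=GYGY D=YBYB B=WBWB
After move 2 (R): R=RRRR U=WYWY F=GBGB D=YWYW B=GBGB
After move 3 (U): U=WWYY F=RRGB R=GBRR B=OOGB L=GBOO
Query 1: U[3] = Y
Query 2: D[3] = W
Query 3: R[3] = R
Query 4: B[0] = O
Query 5: B[2] = G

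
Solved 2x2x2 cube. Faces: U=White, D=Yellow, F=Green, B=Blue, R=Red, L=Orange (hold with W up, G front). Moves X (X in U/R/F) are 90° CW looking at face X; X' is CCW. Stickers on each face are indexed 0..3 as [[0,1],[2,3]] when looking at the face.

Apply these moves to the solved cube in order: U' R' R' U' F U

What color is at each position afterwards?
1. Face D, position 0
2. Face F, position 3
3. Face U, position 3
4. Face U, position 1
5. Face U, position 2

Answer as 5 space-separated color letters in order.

After move 1 (U'): U=WWWW F=OOGG R=GGRR B=RRBB L=BBOO
After move 2 (R'): R=GRGR U=WBWR F=OWGW D=YOYG B=YRYB
After move 3 (R'): R=RRGG U=WYWY F=OBGR D=YWYW B=GROB
After move 4 (U'): U=YYWW F=BBGR R=OBGG B=RROB L=GROO
After move 5 (F): F=GBRB U=YYOR R=WBWG D=GOYW L=GYOW
After move 6 (U): U=OYRY F=WBRB R=RRWG B=GYOB L=GBOW
Query 1: D[0] = G
Query 2: F[3] = B
Query 3: U[3] = Y
Query 4: U[1] = Y
Query 5: U[2] = R

Answer: G B Y Y R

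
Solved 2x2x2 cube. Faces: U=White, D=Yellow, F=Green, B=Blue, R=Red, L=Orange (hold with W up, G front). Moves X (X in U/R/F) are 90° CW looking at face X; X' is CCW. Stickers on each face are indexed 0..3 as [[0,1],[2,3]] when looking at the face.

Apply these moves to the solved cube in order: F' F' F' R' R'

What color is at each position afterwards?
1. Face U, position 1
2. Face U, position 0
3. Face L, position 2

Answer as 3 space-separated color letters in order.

After move 1 (F'): F=GGGG U=WWRR R=YRYR D=OOYY L=OWOW
After move 2 (F'): F=GGGG U=WWYY R=OROR D=WWYY L=OROR
After move 3 (F'): F=GGGG U=WWOO R=WRWR D=RRYY L=OYOY
After move 4 (R'): R=RRWW U=WBOB F=GWGO D=RGYG B=YBRB
After move 5 (R'): R=RWRW U=WROY F=GBGB D=RWYO B=GBGB
Query 1: U[1] = R
Query 2: U[0] = W
Query 3: L[2] = O

Answer: R W O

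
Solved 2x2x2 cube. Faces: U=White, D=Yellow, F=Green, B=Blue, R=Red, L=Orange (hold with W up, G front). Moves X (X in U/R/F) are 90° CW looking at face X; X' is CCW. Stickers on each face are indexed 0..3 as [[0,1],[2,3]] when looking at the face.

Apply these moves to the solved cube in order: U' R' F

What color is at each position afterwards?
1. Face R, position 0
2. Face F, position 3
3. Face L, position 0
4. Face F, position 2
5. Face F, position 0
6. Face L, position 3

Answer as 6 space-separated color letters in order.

After move 1 (U'): U=WWWW F=OOGG R=GGRR B=RRBB L=BBOO
After move 2 (R'): R=GRGR U=WBWR F=OWGW D=YOYG B=YRYB
After move 3 (F): F=GOWW U=WBOB R=WRRR D=GGYG L=BYOO
Query 1: R[0] = W
Query 2: F[3] = W
Query 3: L[0] = B
Query 4: F[2] = W
Query 5: F[0] = G
Query 6: L[3] = O

Answer: W W B W G O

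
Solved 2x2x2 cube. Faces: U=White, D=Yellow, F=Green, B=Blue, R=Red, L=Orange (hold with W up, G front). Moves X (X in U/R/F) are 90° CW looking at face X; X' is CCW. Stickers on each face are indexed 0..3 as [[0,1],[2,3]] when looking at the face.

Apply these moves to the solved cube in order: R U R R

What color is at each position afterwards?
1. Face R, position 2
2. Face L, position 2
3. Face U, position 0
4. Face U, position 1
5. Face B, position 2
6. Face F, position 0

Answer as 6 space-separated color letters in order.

Answer: B O W B R R

Derivation:
After move 1 (R): R=RRRR U=WGWG F=GYGY D=YBYB B=WBWB
After move 2 (U): U=WWGG F=RRGY R=WBRR B=OOWB L=GYOO
After move 3 (R): R=RWRB U=WRGY F=RBGB D=YWYO B=GOWB
After move 4 (R): R=RRBW U=WBGB F=RWGO D=YWYG B=YORB
Query 1: R[2] = B
Query 2: L[2] = O
Query 3: U[0] = W
Query 4: U[1] = B
Query 5: B[2] = R
Query 6: F[0] = R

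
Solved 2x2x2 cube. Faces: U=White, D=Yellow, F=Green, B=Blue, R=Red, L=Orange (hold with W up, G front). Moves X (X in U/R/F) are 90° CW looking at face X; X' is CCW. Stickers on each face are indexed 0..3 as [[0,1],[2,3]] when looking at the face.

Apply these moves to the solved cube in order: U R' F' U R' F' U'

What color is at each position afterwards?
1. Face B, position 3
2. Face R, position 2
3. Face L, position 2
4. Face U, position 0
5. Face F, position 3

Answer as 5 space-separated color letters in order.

Answer: B G O Y R

Derivation:
After move 1 (U): U=WWWW F=RRGG R=BBRR B=OOBB L=GGOO
After move 2 (R'): R=BRBR U=WBWO F=RWGW D=YRYG B=YOYB
After move 3 (F'): F=WWRG U=WBBB R=RRYR D=GOYG L=GOOW
After move 4 (U): U=BWBB F=RRRG R=YOYR B=GOYB L=WWOW
After move 5 (R'): R=ORYY U=BYBG F=RWRB D=GRYG B=GOOB
After move 6 (F'): F=WBRR U=BYOY R=RRGY D=WWYG L=WGOB
After move 7 (U'): U=YYBO F=WGRR R=WBGY B=RROB L=GOOB
Query 1: B[3] = B
Query 2: R[2] = G
Query 3: L[2] = O
Query 4: U[0] = Y
Query 5: F[3] = R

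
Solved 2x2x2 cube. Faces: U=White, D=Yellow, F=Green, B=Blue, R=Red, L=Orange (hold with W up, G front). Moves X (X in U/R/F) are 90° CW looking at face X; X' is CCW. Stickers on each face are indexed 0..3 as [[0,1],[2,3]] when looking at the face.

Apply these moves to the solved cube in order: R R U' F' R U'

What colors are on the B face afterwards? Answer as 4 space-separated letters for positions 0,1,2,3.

After move 1 (R): R=RRRR U=WGWG F=GYGY D=YBYB B=WBWB
After move 2 (R): R=RRRR U=WYWY F=GBGB D=YWYW B=GBGB
After move 3 (U'): U=YYWW F=OOGB R=GBRR B=RRGB L=GBOO
After move 4 (F'): F=OBOG U=YYGR R=WBYR D=BOYW L=GWOW
After move 5 (R): R=YWRB U=YBGG F=OOOW D=BGYR B=RRYB
After move 6 (U'): U=BGYG F=GWOW R=OORB B=YWYB L=RROW
Query: B face = YWYB

Answer: Y W Y B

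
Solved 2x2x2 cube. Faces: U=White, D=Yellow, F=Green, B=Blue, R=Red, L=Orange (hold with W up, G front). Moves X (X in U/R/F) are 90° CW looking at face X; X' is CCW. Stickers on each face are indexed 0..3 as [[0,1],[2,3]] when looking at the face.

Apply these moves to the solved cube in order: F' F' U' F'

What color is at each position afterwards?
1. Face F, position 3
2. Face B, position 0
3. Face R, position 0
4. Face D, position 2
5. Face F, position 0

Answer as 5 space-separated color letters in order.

After move 1 (F'): F=GGGG U=WWRR R=YRYR D=OOYY L=OWOW
After move 2 (F'): F=GGGG U=WWYY R=OROR D=WWYY L=OROR
After move 3 (U'): U=WYWY F=ORGG R=GGOR B=ORBB L=BBOR
After move 4 (F'): F=RGOG U=WYGO R=WGWR D=BRYY L=BYOW
Query 1: F[3] = G
Query 2: B[0] = O
Query 3: R[0] = W
Query 4: D[2] = Y
Query 5: F[0] = R

Answer: G O W Y R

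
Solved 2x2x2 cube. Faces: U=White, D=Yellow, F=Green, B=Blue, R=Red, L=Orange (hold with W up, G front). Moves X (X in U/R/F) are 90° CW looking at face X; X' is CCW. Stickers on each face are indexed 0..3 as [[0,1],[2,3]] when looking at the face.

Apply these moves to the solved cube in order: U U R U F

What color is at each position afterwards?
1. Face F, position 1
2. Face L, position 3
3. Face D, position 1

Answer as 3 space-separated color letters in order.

After move 1 (U): U=WWWW F=RRGG R=BBRR B=OOBB L=GGOO
After move 2 (U): U=WWWW F=BBGG R=OORR B=GGBB L=RROO
After move 3 (R): R=RORO U=WBWG F=BYGY D=YBYG B=WGWB
After move 4 (U): U=WWGB F=ROGY R=WGRO B=RRWB L=BYOO
After move 5 (F): F=GRYO U=WWOY R=GGBO D=RWYG L=BYOB
Query 1: F[1] = R
Query 2: L[3] = B
Query 3: D[1] = W

Answer: R B W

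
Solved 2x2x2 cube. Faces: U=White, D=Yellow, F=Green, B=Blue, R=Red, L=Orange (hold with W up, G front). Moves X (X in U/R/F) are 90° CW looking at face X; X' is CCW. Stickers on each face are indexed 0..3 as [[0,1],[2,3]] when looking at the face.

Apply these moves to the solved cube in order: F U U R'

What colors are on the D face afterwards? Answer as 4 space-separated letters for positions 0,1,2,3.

After move 1 (F): F=GGGG U=WWOO R=WRWR D=RRYY L=OYOY
After move 2 (U): U=OWOW F=WRGG R=BBWR B=OYBB L=GGOY
After move 3 (U): U=OOWW F=BBGG R=OYWR B=GGBB L=WROY
After move 4 (R'): R=YROW U=OBWG F=BOGW D=RBYG B=YGRB
Query: D face = RBYG

Answer: R B Y G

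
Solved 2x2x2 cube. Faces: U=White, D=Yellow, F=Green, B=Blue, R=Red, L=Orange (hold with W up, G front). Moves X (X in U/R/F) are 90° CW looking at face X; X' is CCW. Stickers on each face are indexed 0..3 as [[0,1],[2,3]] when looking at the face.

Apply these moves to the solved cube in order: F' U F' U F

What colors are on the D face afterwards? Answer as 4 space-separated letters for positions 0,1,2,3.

Answer: O O Y Y

Derivation:
After move 1 (F'): F=GGGG U=WWRR R=YRYR D=OOYY L=OWOW
After move 2 (U): U=RWRW F=YRGG R=BBYR B=OWBB L=GGOW
After move 3 (F'): F=RGYG U=RWBY R=OBOR D=GWYY L=GWOR
After move 4 (U): U=BRYW F=OBYG R=OWOR B=GWBB L=RGOR
After move 5 (F): F=YOGB U=BRRG R=YWWR D=OOYY L=RGOW
Query: D face = OOYY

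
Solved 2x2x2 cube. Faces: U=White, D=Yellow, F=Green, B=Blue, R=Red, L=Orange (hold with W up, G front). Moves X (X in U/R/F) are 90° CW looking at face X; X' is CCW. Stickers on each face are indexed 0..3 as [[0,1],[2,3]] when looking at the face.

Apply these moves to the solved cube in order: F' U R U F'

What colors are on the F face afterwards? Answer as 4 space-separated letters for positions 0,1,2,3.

After move 1 (F'): F=GGGG U=WWRR R=YRYR D=OOYY L=OWOW
After move 2 (U): U=RWRW F=YRGG R=BBYR B=OWBB L=GGOW
After move 3 (R): R=YBRB U=RRRG F=YOGY D=OBYO B=WWWB
After move 4 (U): U=RRGR F=YBGY R=WWRB B=GGWB L=YOOW
After move 5 (F'): F=BYYG U=RRWR R=BWOB D=OWYO L=YROG
Query: F face = BYYG

Answer: B Y Y G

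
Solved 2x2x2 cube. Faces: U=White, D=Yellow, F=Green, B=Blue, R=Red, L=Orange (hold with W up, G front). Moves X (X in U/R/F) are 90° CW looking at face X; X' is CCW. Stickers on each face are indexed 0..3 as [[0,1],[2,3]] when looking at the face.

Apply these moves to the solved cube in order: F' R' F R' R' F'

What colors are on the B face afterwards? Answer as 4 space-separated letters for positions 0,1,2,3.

Answer: W B G B

Derivation:
After move 1 (F'): F=GGGG U=WWRR R=YRYR D=OOYY L=OWOW
After move 2 (R'): R=RRYY U=WBRB F=GWGR D=OGYG B=YBOB
After move 3 (F): F=GGRW U=WBWW R=RRBY D=YRYG L=OOOG
After move 4 (R'): R=RYRB U=WOWY F=GBRW D=YGYW B=GBRB
After move 5 (R'): R=YBRR U=WRWG F=GORY D=YBYW B=WBGB
After move 6 (F'): F=OYGR U=WRYR R=BBYR D=OGYW L=OGOW
Query: B face = WBGB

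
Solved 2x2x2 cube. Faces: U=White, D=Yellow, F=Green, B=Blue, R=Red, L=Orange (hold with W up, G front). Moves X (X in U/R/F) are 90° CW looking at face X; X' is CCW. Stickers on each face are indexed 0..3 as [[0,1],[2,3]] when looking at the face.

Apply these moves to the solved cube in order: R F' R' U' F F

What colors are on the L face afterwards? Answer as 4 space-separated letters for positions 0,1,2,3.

After move 1 (R): R=RRRR U=WGWG F=GYGY D=YBYB B=WBWB
After move 2 (F'): F=YYGG U=WGRR R=BRYR D=OOYB L=OGOW
After move 3 (R'): R=RRBY U=WWRW F=YGGR D=OYYG B=BBOB
After move 4 (U'): U=WWWR F=OGGR R=YGBY B=RROB L=BBOW
After move 5 (F): F=GORG U=WWWB R=WGRY D=BYYG L=BOOY
After move 6 (F): F=RGGO U=WWYO R=WGBY D=RWYG L=BBOY
Query: L face = BBOY

Answer: B B O Y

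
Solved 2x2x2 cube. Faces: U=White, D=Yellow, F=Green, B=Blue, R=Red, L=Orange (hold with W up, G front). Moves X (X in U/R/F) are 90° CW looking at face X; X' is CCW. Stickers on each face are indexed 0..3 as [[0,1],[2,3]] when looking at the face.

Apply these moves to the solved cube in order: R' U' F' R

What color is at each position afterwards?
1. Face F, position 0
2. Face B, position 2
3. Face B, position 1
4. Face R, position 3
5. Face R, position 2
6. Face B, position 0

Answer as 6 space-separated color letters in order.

Answer: O B R W R R

Derivation:
After move 1 (R'): R=RRRR U=WBWB F=GWGW D=YGYG B=YBYB
After move 2 (U'): U=BBWW F=OOGW R=GWRR B=RRYB L=YBOO
After move 3 (F'): F=OWOG U=BBGR R=GWYR D=BOYG L=YWOW
After move 4 (R): R=YGRW U=BWGG F=OOOG D=BYYR B=RRBB
Query 1: F[0] = O
Query 2: B[2] = B
Query 3: B[1] = R
Query 4: R[3] = W
Query 5: R[2] = R
Query 6: B[0] = R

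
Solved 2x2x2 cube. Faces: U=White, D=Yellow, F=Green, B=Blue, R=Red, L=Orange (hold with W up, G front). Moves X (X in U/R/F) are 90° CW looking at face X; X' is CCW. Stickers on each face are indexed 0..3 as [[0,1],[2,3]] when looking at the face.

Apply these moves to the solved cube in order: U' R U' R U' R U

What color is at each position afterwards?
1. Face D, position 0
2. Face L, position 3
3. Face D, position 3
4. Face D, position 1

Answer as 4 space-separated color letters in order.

Answer: Y O R G

Derivation:
After move 1 (U'): U=WWWW F=OOGG R=GGRR B=RRBB L=BBOO
After move 2 (R): R=RGRG U=WOWG F=OYGY D=YBYR B=WRWB
After move 3 (U'): U=OGWW F=BBGY R=OYRG B=RGWB L=WROO
After move 4 (R): R=ROGY U=OBWY F=BBGR D=YWYR B=WGGB
After move 5 (U'): U=BYOW F=WRGR R=BBGY B=ROGB L=WGOO
After move 6 (R): R=GBYB U=BROR F=WWGR D=YGYR B=WOYB
After move 7 (U): U=OBRR F=GBGR R=WOYB B=WGYB L=WWOO
Query 1: D[0] = Y
Query 2: L[3] = O
Query 3: D[3] = R
Query 4: D[1] = G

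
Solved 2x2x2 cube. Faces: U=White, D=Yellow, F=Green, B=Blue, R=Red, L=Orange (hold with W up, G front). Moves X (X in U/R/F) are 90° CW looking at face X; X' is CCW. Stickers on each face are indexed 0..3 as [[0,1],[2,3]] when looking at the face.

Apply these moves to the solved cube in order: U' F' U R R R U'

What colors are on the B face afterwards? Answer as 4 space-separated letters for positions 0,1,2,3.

After move 1 (U'): U=WWWW F=OOGG R=GGRR B=RRBB L=BBOO
After move 2 (F'): F=OGOG U=WWGR R=YGYR D=BOYY L=BWOW
After move 3 (U): U=GWRW F=YGOG R=RRYR B=BWBB L=OGOW
After move 4 (R): R=YRRR U=GGRG F=YOOY D=BBYB B=WWWB
After move 5 (R): R=RYRR U=GORY F=YBOB D=BWYW B=GWGB
After move 6 (R): R=RRRY U=GBRB F=YWOW D=BGYG B=YWOB
After move 7 (U'): U=BBGR F=OGOW R=YWRY B=RROB L=YWOW
Query: B face = RROB

Answer: R R O B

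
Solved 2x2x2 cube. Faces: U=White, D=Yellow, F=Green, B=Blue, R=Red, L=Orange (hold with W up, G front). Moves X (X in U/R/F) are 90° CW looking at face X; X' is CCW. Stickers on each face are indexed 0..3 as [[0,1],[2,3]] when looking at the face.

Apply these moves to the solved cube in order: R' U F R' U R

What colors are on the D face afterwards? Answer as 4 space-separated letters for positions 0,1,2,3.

After move 1 (R'): R=RRRR U=WBWB F=GWGW D=YGYG B=YBYB
After move 2 (U): U=WWBB F=RRGW R=YBRR B=OOYB L=GWOO
After move 3 (F): F=GRWR U=WWOW R=BBBR D=RYYG L=GYOG
After move 4 (R'): R=BRBB U=WYOO F=GWWW D=RRYR B=GOYB
After move 5 (U): U=OWOY F=BRWW R=GOBB B=GYYB L=GWOG
After move 6 (R): R=BGBO U=OROW F=BRWR D=RYYG B=YYWB
Query: D face = RYYG

Answer: R Y Y G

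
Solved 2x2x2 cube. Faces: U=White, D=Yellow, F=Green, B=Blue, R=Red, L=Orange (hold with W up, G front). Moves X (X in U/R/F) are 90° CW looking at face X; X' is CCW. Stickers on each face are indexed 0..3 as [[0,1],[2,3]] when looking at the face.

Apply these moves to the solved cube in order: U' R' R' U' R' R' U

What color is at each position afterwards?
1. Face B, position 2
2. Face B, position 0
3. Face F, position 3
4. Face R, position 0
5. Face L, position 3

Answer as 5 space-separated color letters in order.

Answer: B G R R O

Derivation:
After move 1 (U'): U=WWWW F=OOGG R=GGRR B=RRBB L=BBOO
After move 2 (R'): R=GRGR U=WBWR F=OWGW D=YOYG B=YRYB
After move 3 (R'): R=RRGG U=WYWY F=OBGR D=YWYW B=GROB
After move 4 (U'): U=YYWW F=BBGR R=OBGG B=RROB L=GROO
After move 5 (R'): R=BGOG U=YOWR F=BYGW D=YBYR B=WRWB
After move 6 (R'): R=GGBO U=YWWW F=BOGR D=YYYW B=RRBB
After move 7 (U): U=WYWW F=GGGR R=RRBO B=GRBB L=BOOO
Query 1: B[2] = B
Query 2: B[0] = G
Query 3: F[3] = R
Query 4: R[0] = R
Query 5: L[3] = O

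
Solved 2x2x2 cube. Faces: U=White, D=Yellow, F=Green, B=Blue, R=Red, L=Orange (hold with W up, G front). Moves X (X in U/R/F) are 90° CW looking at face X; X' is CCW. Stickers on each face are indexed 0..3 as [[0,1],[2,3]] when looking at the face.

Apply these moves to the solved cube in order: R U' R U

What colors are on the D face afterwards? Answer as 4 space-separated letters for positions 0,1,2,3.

Answer: Y W Y R

Derivation:
After move 1 (R): R=RRRR U=WGWG F=GYGY D=YBYB B=WBWB
After move 2 (U'): U=GGWW F=OOGY R=GYRR B=RRWB L=WBOO
After move 3 (R): R=RGRY U=GOWY F=OBGB D=YWYR B=WRGB
After move 4 (U): U=WGYO F=RGGB R=WRRY B=WBGB L=OBOO
Query: D face = YWYR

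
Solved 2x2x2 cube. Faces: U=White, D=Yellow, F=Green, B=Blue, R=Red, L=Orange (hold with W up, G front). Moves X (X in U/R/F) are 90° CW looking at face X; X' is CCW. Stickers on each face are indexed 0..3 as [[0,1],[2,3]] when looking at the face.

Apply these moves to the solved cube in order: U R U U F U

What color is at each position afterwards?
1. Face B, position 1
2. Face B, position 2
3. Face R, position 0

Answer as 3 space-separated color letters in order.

After move 1 (U): U=WWWW F=RRGG R=BBRR B=OOBB L=GGOO
After move 2 (R): R=RBRB U=WRWG F=RYGY D=YBYO B=WOWB
After move 3 (U): U=WWGR F=RBGY R=WORB B=GGWB L=RYOO
After move 4 (U): U=GWRW F=WOGY R=GGRB B=RYWB L=RBOO
After move 5 (F): F=GWYO U=GWOB R=RGWB D=RGYO L=RYOB
After move 6 (U): U=OGBW F=RGYO R=RYWB B=RYWB L=GWOB
Query 1: B[1] = Y
Query 2: B[2] = W
Query 3: R[0] = R

Answer: Y W R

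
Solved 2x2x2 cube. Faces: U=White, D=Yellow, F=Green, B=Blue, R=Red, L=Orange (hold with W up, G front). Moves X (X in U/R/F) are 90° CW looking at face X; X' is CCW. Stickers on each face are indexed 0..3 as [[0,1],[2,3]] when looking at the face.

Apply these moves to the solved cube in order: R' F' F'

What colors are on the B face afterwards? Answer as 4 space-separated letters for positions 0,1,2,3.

Answer: Y B Y B

Derivation:
After move 1 (R'): R=RRRR U=WBWB F=GWGW D=YGYG B=YBYB
After move 2 (F'): F=WWGG U=WBRR R=GRYR D=OOYG L=OBOW
After move 3 (F'): F=WGWG U=WBGY R=OROR D=BWYG L=OROR
Query: B face = YBYB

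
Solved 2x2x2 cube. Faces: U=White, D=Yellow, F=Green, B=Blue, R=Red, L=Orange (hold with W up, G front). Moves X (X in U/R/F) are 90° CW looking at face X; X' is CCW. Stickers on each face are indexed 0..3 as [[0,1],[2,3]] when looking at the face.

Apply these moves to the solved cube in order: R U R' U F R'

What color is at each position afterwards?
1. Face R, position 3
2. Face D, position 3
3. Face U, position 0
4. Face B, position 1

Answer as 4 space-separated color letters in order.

After move 1 (R): R=RRRR U=WGWG F=GYGY D=YBYB B=WBWB
After move 2 (U): U=WWGG F=RRGY R=WBRR B=OOWB L=GYOO
After move 3 (R'): R=BRWR U=WWGO F=RWGG D=YRYY B=BOBB
After move 4 (U): U=GWOW F=BRGG R=BOWR B=GYBB L=RWOO
After move 5 (F): F=GBGR U=GWOW R=OOWR D=WBYY L=RYOR
After move 6 (R'): R=OROW U=GBOG F=GWGW D=WBYR B=YYBB
Query 1: R[3] = W
Query 2: D[3] = R
Query 3: U[0] = G
Query 4: B[1] = Y

Answer: W R G Y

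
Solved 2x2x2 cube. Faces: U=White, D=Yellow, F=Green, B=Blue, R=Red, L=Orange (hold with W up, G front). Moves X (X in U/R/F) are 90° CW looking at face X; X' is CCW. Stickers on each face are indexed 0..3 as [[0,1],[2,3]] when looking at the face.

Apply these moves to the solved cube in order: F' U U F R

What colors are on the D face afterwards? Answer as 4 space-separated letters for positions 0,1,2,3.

Answer: Y B Y G

Derivation:
After move 1 (F'): F=GGGG U=WWRR R=YRYR D=OOYY L=OWOW
After move 2 (U): U=RWRW F=YRGG R=BBYR B=OWBB L=GGOW
After move 3 (U): U=RRWW F=BBGG R=OWYR B=GGBB L=YROW
After move 4 (F): F=GBGB U=RRWR R=WWWR D=YOYY L=YOOO
After move 5 (R): R=WWRW U=RBWB F=GOGY D=YBYG B=RGRB
Query: D face = YBYG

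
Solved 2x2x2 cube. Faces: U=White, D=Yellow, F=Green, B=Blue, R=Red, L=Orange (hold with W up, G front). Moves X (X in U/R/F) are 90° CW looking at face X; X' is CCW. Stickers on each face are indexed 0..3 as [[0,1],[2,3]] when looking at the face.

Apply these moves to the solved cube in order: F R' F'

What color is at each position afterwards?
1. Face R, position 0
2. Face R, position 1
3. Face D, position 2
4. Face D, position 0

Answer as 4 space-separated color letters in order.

Answer: G R Y Y

Derivation:
After move 1 (F): F=GGGG U=WWOO R=WRWR D=RRYY L=OYOY
After move 2 (R'): R=RRWW U=WBOB F=GWGO D=RGYG B=YBRB
After move 3 (F'): F=WOGG U=WBRW R=GRRW D=YYYG L=OBOO
Query 1: R[0] = G
Query 2: R[1] = R
Query 3: D[2] = Y
Query 4: D[0] = Y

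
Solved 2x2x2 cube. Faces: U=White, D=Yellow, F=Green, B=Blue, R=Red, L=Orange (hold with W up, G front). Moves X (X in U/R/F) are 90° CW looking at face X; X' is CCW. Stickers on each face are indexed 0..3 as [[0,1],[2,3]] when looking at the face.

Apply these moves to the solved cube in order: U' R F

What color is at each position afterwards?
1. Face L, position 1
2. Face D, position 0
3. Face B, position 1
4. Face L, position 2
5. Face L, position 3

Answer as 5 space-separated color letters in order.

Answer: Y R R O B

Derivation:
After move 1 (U'): U=WWWW F=OOGG R=GGRR B=RRBB L=BBOO
After move 2 (R): R=RGRG U=WOWG F=OYGY D=YBYR B=WRWB
After move 3 (F): F=GOYY U=WOOB R=WGGG D=RRYR L=BYOB
Query 1: L[1] = Y
Query 2: D[0] = R
Query 3: B[1] = R
Query 4: L[2] = O
Query 5: L[3] = B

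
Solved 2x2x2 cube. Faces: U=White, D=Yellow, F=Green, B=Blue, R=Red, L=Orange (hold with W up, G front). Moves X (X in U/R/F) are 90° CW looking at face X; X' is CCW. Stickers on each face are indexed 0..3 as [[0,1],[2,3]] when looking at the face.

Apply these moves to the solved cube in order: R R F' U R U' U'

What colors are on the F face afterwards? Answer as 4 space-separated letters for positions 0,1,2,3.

Answer: Y Y G W

Derivation:
After move 1 (R): R=RRRR U=WGWG F=GYGY D=YBYB B=WBWB
After move 2 (R): R=RRRR U=WYWY F=GBGB D=YWYW B=GBGB
After move 3 (F'): F=BBGG U=WYRR R=WRYR D=OOYW L=OYOW
After move 4 (U): U=RWRY F=WRGG R=GBYR B=OYGB L=BBOW
After move 5 (R): R=YGRB U=RRRG F=WOGW D=OGYO B=YYWB
After move 6 (U'): U=RGRR F=BBGW R=WORB B=YGWB L=YYOW
After move 7 (U'): U=GRRR F=YYGW R=BBRB B=WOWB L=YGOW
Query: F face = YYGW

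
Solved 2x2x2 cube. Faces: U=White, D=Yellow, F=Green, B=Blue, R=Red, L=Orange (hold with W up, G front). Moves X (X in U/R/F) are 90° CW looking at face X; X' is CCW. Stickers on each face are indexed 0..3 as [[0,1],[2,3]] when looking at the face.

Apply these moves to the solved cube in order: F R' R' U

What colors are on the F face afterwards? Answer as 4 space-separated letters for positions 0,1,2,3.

Answer: R W G B

Derivation:
After move 1 (F): F=GGGG U=WWOO R=WRWR D=RRYY L=OYOY
After move 2 (R'): R=RRWW U=WBOB F=GWGO D=RGYG B=YBRB
After move 3 (R'): R=RWRW U=WROY F=GBGB D=RWYO B=GBGB
After move 4 (U): U=OWYR F=RWGB R=GBRW B=OYGB L=GBOY
Query: F face = RWGB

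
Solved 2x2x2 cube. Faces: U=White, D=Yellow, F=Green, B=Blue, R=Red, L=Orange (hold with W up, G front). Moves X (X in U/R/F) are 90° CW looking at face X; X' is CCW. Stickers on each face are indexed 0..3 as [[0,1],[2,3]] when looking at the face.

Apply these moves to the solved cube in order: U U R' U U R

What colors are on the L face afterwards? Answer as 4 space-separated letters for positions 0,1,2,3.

After move 1 (U): U=WWWW F=RRGG R=BBRR B=OOBB L=GGOO
After move 2 (U): U=WWWW F=BBGG R=OORR B=GGBB L=RROO
After move 3 (R'): R=OROR U=WBWG F=BWGW D=YBYG B=YGYB
After move 4 (U): U=WWGB F=ORGW R=YGOR B=RRYB L=BWOO
After move 5 (U): U=GWBW F=YGGW R=RROR B=BWYB L=OROO
After move 6 (R): R=ORRR U=GGBW F=YBGG D=YYYB B=WWWB
Query: L face = OROO

Answer: O R O O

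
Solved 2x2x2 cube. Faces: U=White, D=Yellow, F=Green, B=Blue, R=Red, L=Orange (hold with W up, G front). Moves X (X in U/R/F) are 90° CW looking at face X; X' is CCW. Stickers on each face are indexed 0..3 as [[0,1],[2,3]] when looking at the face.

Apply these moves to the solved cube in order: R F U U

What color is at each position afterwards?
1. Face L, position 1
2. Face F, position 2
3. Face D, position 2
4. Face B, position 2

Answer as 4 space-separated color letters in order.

Answer: R Y Y W

Derivation:
After move 1 (R): R=RRRR U=WGWG F=GYGY D=YBYB B=WBWB
After move 2 (F): F=GGYY U=WGOO R=WRGR D=RRYB L=OYOB
After move 3 (U): U=OWOG F=WRYY R=WBGR B=OYWB L=GGOB
After move 4 (U): U=OOGW F=WBYY R=OYGR B=GGWB L=WROB
Query 1: L[1] = R
Query 2: F[2] = Y
Query 3: D[2] = Y
Query 4: B[2] = W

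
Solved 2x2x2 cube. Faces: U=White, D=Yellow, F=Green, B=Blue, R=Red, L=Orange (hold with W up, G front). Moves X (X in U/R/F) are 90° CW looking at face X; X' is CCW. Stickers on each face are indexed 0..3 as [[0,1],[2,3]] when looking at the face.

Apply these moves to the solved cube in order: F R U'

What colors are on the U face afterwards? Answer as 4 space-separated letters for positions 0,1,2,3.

Answer: G G W O

Derivation:
After move 1 (F): F=GGGG U=WWOO R=WRWR D=RRYY L=OYOY
After move 2 (R): R=WWRR U=WGOG F=GRGY D=RBYB B=OBWB
After move 3 (U'): U=GGWO F=OYGY R=GRRR B=WWWB L=OBOY
Query: U face = GGWO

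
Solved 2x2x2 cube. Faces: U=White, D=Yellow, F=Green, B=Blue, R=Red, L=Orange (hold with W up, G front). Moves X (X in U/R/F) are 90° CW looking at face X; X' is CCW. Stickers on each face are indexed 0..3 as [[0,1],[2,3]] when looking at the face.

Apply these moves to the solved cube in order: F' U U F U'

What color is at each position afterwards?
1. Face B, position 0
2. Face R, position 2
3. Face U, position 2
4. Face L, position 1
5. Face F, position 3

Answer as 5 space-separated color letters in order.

After move 1 (F'): F=GGGG U=WWRR R=YRYR D=OOYY L=OWOW
After move 2 (U): U=RWRW F=YRGG R=BBYR B=OWBB L=GGOW
After move 3 (U): U=RRWW F=BBGG R=OWYR B=GGBB L=YROW
After move 4 (F): F=GBGB U=RRWR R=WWWR D=YOYY L=YOOO
After move 5 (U'): U=RRRW F=YOGB R=GBWR B=WWBB L=GGOO
Query 1: B[0] = W
Query 2: R[2] = W
Query 3: U[2] = R
Query 4: L[1] = G
Query 5: F[3] = B

Answer: W W R G B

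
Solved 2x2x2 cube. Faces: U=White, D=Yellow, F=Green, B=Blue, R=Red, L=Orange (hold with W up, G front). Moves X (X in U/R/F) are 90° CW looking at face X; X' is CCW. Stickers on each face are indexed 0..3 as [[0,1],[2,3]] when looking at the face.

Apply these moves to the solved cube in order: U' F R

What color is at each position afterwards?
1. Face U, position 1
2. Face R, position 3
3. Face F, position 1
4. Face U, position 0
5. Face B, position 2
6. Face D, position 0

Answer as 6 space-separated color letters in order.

Answer: O G G W W R

Derivation:
After move 1 (U'): U=WWWW F=OOGG R=GGRR B=RRBB L=BBOO
After move 2 (F): F=GOGO U=WWOB R=WGWR D=RGYY L=BYOY
After move 3 (R): R=WWRG U=WOOO F=GGGY D=RBYR B=BRWB
Query 1: U[1] = O
Query 2: R[3] = G
Query 3: F[1] = G
Query 4: U[0] = W
Query 5: B[2] = W
Query 6: D[0] = R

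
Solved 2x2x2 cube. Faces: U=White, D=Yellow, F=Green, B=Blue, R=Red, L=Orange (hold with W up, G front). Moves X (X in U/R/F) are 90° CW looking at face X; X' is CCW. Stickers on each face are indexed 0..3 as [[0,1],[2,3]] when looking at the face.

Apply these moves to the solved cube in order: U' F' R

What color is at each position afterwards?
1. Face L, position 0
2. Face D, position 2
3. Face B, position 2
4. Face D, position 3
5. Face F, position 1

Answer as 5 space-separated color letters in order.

Answer: B Y W R O

Derivation:
After move 1 (U'): U=WWWW F=OOGG R=GGRR B=RRBB L=BBOO
After move 2 (F'): F=OGOG U=WWGR R=YGYR D=BOYY L=BWOW
After move 3 (R): R=YYRG U=WGGG F=OOOY D=BBYR B=RRWB
Query 1: L[0] = B
Query 2: D[2] = Y
Query 3: B[2] = W
Query 4: D[3] = R
Query 5: F[1] = O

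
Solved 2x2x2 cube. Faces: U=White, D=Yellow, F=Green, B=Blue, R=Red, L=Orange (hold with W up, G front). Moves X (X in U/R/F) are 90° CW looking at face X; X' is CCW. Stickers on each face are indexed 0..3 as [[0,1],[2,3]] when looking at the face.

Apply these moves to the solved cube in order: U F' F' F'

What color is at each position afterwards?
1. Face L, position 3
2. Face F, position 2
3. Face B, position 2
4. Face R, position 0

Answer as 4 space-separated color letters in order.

Answer: Y G B W

Derivation:
After move 1 (U): U=WWWW F=RRGG R=BBRR B=OOBB L=GGOO
After move 2 (F'): F=RGRG U=WWBR R=YBYR D=GOYY L=GWOW
After move 3 (F'): F=GGRR U=WWYY R=OBGR D=WWYY L=GROB
After move 4 (F'): F=GRGR U=WWOG R=WBWR D=RBYY L=GYOY
Query 1: L[3] = Y
Query 2: F[2] = G
Query 3: B[2] = B
Query 4: R[0] = W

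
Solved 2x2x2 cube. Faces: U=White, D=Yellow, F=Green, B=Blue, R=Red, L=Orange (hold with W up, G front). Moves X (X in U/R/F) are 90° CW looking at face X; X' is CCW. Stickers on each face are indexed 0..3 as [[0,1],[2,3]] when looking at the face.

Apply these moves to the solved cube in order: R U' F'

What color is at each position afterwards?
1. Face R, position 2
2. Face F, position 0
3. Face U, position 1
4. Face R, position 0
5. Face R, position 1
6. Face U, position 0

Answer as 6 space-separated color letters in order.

Answer: Y O G B Y G

Derivation:
After move 1 (R): R=RRRR U=WGWG F=GYGY D=YBYB B=WBWB
After move 2 (U'): U=GGWW F=OOGY R=GYRR B=RRWB L=WBOO
After move 3 (F'): F=OYOG U=GGGR R=BYYR D=BOYB L=WWOW
Query 1: R[2] = Y
Query 2: F[0] = O
Query 3: U[1] = G
Query 4: R[0] = B
Query 5: R[1] = Y
Query 6: U[0] = G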